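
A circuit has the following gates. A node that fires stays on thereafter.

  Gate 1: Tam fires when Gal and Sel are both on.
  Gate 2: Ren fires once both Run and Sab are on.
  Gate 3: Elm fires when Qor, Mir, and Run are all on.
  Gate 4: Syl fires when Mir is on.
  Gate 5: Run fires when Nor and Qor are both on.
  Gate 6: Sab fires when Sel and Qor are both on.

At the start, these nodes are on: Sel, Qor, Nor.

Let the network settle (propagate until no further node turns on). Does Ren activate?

Gate 6: Sel and Qor on → Sab on.
Gate 5: Nor and Qor on → Run on.
Run and Sab are on, so Ren fires (Gate 2).

Yes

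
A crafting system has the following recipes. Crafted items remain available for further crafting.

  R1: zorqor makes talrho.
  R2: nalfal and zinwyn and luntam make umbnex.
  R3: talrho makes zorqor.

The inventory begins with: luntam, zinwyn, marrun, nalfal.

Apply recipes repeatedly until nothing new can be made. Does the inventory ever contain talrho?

No

talrho would need zorqor (R1), but zorqor is never obtained.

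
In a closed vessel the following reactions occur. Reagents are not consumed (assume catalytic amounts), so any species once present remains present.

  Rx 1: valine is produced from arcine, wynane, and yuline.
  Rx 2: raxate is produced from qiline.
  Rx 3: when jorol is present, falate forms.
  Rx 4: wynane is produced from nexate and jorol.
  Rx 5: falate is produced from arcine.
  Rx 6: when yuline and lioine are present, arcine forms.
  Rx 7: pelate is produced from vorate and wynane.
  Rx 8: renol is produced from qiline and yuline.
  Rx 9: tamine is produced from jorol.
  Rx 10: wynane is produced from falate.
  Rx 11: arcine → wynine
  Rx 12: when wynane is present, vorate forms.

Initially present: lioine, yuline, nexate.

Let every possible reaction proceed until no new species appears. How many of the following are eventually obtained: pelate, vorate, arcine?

3

yuline and lioine present → arcine forms (Rx 6).
arcine present → falate forms (Rx 5).
falate present → wynane forms (Rx 10).
wynane present → vorate forms (Rx 12).
vorate and wynane present → pelate forms (Rx 7).
pelate: reached.
vorate: reached.
arcine: reached.
All 3 are reached.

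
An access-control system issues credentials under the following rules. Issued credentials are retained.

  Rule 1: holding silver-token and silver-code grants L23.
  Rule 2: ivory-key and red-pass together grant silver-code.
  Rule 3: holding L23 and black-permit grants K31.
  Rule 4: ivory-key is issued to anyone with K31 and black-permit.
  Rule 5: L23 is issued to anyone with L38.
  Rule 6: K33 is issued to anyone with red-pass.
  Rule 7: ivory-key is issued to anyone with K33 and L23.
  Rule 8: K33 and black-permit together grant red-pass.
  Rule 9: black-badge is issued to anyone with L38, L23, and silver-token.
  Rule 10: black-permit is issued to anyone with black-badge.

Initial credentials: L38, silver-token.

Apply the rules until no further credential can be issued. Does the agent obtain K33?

No

K33 would need red-pass (Rule 6), but red-pass is never granted.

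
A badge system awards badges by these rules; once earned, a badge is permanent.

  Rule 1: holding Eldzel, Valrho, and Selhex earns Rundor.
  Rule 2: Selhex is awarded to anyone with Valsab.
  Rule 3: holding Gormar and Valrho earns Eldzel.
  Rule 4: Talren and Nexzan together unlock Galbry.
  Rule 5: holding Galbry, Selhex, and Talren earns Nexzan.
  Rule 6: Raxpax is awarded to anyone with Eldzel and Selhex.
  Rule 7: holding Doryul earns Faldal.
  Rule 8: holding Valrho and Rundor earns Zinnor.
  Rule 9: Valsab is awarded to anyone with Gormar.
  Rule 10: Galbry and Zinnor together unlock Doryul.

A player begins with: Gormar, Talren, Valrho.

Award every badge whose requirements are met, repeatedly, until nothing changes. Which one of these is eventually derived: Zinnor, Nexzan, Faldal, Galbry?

Zinnor

With Gormar, Valsab is earned (Rule 9).
With Gormar and Valrho, Eldzel is earned (Rule 3).
With Valsab, Selhex is earned (Rule 2).
With Eldzel, Valrho, and Selhex, Rundor is earned (Rule 1).
With Valrho and Rundor, Zinnor is earned (Rule 8).
Galbry would need Talren and Nexzan (Rule 4), but Nexzan is never earned. Nexzan would need Galbry, Selhex, and Talren (Rule 5), but Galbry is never earned. Faldal would need Doryul (Rule 7), but Doryul is never earned.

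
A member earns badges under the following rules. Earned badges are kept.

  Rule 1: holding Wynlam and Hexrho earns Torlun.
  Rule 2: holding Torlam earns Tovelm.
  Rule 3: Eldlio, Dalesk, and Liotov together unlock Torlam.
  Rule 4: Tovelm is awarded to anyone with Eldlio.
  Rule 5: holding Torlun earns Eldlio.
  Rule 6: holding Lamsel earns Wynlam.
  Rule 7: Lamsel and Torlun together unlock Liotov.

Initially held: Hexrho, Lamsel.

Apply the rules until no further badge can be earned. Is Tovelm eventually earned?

Yes

With Lamsel, Wynlam is earned (Rule 6).
With Wynlam and Hexrho, Torlun is earned (Rule 1).
With Torlun, Eldlio is earned (Rule 5).
With Eldlio, Tovelm is earned (Rule 4).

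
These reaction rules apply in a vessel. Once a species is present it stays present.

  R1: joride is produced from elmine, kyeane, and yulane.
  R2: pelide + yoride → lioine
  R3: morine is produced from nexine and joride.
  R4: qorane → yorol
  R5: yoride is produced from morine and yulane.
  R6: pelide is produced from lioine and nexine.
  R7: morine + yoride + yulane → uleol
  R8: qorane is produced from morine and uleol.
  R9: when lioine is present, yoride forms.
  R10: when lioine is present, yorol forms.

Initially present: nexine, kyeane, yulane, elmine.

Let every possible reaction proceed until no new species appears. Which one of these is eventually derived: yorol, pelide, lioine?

elmine, kyeane, and yulane present → joride forms (R1).
nexine and joride present → morine forms (R3).
morine and yulane present → yoride forms (R5).
morine, yoride, and yulane present → uleol forms (R7).
morine and uleol present → qorane forms (R8).
qorane present → yorol forms (R4).
pelide would need lioine and nexine (R6), but lioine never forms. lioine would need pelide and yoride (R2), but pelide never forms.

yorol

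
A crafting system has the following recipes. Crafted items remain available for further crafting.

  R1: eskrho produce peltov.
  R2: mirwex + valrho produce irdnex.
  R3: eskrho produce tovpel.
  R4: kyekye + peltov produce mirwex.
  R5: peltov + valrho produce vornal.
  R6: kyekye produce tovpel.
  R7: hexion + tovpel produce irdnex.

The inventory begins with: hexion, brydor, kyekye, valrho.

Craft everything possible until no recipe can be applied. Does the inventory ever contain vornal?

vornal would need peltov and valrho (R5), but peltov is never obtained.

No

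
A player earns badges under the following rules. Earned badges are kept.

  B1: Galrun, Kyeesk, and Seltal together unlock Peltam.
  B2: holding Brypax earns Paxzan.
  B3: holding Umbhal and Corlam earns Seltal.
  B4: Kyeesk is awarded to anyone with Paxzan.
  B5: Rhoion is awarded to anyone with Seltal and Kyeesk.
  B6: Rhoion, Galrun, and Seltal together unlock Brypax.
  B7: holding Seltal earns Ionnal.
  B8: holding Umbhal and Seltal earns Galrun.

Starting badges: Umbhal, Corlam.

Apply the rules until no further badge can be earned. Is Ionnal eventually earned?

With Umbhal and Corlam, Seltal is earned (B3).
With Seltal, Ionnal is earned (B7).

Yes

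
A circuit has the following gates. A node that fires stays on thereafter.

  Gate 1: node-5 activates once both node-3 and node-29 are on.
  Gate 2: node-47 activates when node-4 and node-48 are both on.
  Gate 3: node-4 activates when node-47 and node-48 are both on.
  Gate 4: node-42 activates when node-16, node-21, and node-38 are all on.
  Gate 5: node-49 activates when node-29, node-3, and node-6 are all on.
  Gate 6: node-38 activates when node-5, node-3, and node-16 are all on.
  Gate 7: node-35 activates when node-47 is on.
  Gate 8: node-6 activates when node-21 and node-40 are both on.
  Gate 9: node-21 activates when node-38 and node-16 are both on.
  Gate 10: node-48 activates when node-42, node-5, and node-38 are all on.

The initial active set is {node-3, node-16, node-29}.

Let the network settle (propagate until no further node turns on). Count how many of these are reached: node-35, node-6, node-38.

1

Gate 1: node-3 and node-29 on → node-5 on.
node-5, node-3, and node-16 are on, so node-38 activates (Gate 6).
node-35 would need node-47 (Gate 7), but node-47 never turns on.
node-6 would need node-21 and node-40 (Gate 8), but node-40 never turns on.
node-38: reached.
Reached: node-38 — 1 of the 3.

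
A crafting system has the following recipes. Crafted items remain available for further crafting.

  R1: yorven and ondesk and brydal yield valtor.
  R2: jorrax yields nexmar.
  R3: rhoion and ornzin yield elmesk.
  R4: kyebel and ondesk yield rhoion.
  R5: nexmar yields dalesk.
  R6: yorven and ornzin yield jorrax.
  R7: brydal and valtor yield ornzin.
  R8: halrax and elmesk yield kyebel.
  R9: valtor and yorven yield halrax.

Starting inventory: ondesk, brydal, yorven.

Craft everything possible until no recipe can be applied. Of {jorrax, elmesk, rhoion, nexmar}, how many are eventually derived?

yorven and ondesk and brydal → valtor (R1).
Using R7, brydal and valtor make ornzin.
Using R6, yorven and ornzin make jorrax.
jorrax → nexmar (R2).
jorrax: reached.
elmesk would need rhoion and ornzin (R3), but rhoion is never obtained.
rhoion would need kyebel and ondesk (R4), but kyebel is never obtained.
nexmar: reached.
Reached: jorrax and nexmar — 2 of the 4.

2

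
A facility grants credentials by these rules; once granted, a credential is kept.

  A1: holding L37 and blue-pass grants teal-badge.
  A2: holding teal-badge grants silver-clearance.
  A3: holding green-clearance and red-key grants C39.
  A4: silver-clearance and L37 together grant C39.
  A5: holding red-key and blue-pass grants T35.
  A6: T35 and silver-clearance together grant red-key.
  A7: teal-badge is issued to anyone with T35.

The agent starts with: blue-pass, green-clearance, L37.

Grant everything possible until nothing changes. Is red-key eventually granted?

red-key would need T35 and silver-clearance (A6), but T35 is never granted.

No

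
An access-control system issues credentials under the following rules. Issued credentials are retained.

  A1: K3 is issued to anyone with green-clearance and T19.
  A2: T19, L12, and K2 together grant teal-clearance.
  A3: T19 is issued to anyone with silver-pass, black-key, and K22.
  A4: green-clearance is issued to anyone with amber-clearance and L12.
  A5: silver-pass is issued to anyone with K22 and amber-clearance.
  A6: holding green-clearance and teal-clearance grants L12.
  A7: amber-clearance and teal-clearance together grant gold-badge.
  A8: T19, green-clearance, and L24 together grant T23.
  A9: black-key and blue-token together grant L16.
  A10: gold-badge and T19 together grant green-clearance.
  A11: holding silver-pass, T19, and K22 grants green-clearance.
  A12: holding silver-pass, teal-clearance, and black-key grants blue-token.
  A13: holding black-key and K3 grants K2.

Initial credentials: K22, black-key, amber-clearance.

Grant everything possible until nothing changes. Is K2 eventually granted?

Yes

Holding K22 and amber-clearance grants silver-pass (A5).
Holding silver-pass, black-key, and K22 grants T19 (A3).
Holding silver-pass, T19, and K22 grants green-clearance (A11).
Holding green-clearance and T19 grants K3 (A1).
Holding black-key and K3 grants K2 (A13).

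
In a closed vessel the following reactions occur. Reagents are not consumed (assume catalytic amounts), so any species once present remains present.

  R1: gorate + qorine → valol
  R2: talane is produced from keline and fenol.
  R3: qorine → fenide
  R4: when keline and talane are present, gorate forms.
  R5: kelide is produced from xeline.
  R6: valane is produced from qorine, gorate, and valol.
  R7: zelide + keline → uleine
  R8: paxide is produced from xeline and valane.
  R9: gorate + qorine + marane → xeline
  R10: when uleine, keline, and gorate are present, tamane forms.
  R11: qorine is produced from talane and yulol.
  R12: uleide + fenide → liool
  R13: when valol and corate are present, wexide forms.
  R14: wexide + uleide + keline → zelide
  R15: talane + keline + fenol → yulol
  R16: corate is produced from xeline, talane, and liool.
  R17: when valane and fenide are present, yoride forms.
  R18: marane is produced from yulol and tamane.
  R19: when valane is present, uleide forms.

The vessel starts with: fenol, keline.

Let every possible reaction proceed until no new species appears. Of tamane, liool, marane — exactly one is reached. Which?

liool

keline and fenol present → talane forms (R2).
keline and talane present → gorate forms (R4).
talane, keline, and fenol present → yulol forms (R15).
talane and yulol present → qorine forms (R11).
gorate and qorine present → valol forms (R1).
qorine present → fenide forms (R3).
qorine, gorate, and valol present → valane forms (R6).
valane present → uleide forms (R19).
uleide and fenide present → liool forms (R12).
marane would need yulol and tamane (R18), but tamane never forms. tamane would need uleine, keline, and gorate (R10), but uleine never forms.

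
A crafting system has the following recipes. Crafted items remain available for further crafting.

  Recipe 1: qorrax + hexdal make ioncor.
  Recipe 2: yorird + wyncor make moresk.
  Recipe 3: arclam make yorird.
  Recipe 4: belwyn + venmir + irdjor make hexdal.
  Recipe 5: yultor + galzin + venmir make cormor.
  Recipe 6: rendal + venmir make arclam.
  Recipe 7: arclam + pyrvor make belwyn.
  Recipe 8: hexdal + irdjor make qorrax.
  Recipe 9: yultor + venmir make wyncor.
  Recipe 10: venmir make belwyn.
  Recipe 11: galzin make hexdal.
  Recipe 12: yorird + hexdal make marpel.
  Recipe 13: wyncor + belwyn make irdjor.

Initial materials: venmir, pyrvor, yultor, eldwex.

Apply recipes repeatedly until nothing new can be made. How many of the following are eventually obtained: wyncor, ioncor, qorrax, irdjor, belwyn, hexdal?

venmir → belwyn (Recipe 10).
Using Recipe 9, yultor and venmir make wyncor.
Using Recipe 13, wyncor and belwyn make irdjor.
belwyn + venmir + irdjor → hexdal (Recipe 4).
hexdal + irdjor → qorrax (Recipe 8).
Using Recipe 1, qorrax and hexdal make ioncor.
wyncor: reached.
ioncor: reached.
qorrax: reached.
irdjor: reached.
belwyn: reached.
hexdal: reached.
All 6 are reached.

6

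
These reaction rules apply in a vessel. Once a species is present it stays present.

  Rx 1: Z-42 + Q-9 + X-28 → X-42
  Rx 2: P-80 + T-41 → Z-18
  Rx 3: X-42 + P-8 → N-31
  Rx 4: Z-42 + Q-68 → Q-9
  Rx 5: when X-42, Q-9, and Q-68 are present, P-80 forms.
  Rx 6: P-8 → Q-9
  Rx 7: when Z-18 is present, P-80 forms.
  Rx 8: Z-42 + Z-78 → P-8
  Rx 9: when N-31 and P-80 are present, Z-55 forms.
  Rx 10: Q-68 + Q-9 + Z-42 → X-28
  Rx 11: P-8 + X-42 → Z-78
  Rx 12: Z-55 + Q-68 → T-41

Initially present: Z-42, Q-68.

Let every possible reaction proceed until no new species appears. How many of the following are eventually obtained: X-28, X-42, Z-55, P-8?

2

Z-42 and Q-68 present → Q-9 forms (Rx 4).
Q-68, Q-9, and Z-42 present → X-28 forms (Rx 10).
Z-42, Q-9, and X-28 present → X-42 forms (Rx 1).
X-28: reached.
X-42: reached.
Z-55 would need N-31 and P-80 (Rx 9), but N-31 never forms.
P-8 would need Z-42 and Z-78 (Rx 8), but Z-78 never forms.
Reached: X-28 and X-42 — 2 of the 4.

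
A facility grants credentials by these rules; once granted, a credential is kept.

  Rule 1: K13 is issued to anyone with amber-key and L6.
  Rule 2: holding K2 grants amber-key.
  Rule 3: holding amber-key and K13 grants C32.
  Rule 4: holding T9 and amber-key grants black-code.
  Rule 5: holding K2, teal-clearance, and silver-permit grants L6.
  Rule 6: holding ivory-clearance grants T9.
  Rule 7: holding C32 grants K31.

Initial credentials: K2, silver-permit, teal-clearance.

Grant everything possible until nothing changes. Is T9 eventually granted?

No

T9 would need ivory-clearance (Rule 6), but ivory-clearance is never granted.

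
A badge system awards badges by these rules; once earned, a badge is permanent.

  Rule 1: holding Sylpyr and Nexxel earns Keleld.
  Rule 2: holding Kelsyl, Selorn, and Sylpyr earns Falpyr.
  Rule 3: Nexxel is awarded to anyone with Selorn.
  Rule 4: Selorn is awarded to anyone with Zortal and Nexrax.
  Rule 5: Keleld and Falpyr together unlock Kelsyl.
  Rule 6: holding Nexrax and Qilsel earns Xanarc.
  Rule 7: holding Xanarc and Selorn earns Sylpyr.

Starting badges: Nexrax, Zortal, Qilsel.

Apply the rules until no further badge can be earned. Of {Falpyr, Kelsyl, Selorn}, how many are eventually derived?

1

With Zortal and Nexrax, Selorn is earned (Rule 4).
Falpyr would need Kelsyl, Selorn, and Sylpyr (Rule 2), but Kelsyl is never earned.
Kelsyl would need Keleld and Falpyr (Rule 5), but Falpyr is never earned.
Selorn: reached.
Reached: Selorn — 1 of the 3.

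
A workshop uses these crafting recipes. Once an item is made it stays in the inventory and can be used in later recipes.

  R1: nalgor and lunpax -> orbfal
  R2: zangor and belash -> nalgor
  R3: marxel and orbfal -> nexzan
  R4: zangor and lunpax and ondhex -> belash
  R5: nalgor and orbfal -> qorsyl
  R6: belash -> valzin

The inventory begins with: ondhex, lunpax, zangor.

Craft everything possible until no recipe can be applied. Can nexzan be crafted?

nexzan would need marxel and orbfal (R3), but marxel is never obtained.

No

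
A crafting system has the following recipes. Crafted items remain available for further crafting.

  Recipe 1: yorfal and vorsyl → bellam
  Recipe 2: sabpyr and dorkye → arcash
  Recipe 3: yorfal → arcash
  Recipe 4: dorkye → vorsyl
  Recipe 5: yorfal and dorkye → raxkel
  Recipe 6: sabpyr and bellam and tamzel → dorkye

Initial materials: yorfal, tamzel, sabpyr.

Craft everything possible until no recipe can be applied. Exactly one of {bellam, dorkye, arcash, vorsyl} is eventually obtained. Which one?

Using Recipe 3, yorfal makes arcash.
bellam would need yorfal and vorsyl (Recipe 1), but vorsyl is never obtained. vorsyl would need dorkye (Recipe 4), but dorkye is never obtained. dorkye would need sabpyr, bellam, and tamzel (Recipe 6), but bellam is never obtained.

arcash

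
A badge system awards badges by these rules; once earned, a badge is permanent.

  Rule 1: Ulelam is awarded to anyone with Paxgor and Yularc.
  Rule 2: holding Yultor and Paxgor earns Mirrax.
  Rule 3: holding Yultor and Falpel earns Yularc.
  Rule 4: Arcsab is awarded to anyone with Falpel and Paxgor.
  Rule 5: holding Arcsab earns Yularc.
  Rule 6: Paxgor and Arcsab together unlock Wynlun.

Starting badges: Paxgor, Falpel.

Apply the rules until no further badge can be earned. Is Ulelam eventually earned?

Yes

With Falpel and Paxgor, Arcsab is earned (Rule 4).
With Arcsab, Yularc is earned (Rule 5).
With Paxgor and Yularc, Ulelam is earned (Rule 1).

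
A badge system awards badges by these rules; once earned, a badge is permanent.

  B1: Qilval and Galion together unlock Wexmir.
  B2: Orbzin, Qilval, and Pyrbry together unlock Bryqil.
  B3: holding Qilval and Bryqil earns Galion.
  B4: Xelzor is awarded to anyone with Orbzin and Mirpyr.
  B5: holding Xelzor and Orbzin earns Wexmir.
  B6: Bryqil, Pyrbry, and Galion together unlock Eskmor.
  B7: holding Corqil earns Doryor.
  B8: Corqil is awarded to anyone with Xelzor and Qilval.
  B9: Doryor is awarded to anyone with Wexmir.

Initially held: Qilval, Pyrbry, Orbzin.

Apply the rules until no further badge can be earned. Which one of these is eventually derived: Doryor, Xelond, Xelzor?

With Orbzin, Qilval, and Pyrbry, Bryqil is earned (B2).
With Qilval and Bryqil, Galion is earned (B3).
With Qilval and Galion, Wexmir is earned (B1).
With Wexmir, Doryor is earned (B9).
Xelzor would need Orbzin and Mirpyr (B4), but Mirpyr is never earned. No rule produces Xelond, and it is not given.

Doryor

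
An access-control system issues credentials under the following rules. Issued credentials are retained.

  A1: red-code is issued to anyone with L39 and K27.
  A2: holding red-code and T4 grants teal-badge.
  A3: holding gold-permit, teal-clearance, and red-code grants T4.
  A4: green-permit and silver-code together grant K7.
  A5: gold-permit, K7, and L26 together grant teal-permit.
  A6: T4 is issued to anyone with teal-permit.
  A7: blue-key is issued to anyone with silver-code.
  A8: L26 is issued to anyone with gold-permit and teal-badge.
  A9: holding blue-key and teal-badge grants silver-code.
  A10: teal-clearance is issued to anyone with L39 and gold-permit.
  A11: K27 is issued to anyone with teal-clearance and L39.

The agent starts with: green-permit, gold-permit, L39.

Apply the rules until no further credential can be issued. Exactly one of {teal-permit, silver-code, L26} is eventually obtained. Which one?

L26

Holding L39 and gold-permit grants teal-clearance (A10).
Holding teal-clearance and L39 grants K27 (A11).
Holding L39 and K27 grants red-code (A1).
Holding gold-permit, teal-clearance, and red-code grants T4 (A3).
Holding red-code and T4 grants teal-badge (A2).
Holding gold-permit and teal-badge grants L26 (A8).
teal-permit would need gold-permit, K7, and L26 (A5), but K7 is never granted. silver-code would need blue-key and teal-badge (A9), but blue-key is never granted.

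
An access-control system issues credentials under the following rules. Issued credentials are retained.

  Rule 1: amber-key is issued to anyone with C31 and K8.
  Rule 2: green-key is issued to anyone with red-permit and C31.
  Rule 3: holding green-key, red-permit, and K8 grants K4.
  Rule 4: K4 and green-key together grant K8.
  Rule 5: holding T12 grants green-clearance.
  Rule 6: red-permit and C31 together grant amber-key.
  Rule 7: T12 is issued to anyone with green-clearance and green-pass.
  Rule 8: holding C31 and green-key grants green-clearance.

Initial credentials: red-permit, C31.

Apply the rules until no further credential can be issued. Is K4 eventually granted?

No

K4 would need green-key, red-permit, and K8 (Rule 3), but K8 is never granted.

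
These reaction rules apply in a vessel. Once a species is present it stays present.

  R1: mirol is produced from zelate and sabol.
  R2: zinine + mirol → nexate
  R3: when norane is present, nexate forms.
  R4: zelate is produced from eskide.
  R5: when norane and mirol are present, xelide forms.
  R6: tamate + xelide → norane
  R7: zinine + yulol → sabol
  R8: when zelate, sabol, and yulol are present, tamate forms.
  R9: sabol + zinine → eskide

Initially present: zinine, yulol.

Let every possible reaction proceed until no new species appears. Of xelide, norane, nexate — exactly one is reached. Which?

nexate

zinine and yulol present → sabol forms (R7).
sabol and zinine present → eskide forms (R9).
eskide present → zelate forms (R4).
zelate and sabol present → mirol forms (R1).
zinine and mirol present → nexate forms (R2).
norane would need tamate and xelide (R6), but xelide never forms. xelide would need norane and mirol (R5), but norane never forms.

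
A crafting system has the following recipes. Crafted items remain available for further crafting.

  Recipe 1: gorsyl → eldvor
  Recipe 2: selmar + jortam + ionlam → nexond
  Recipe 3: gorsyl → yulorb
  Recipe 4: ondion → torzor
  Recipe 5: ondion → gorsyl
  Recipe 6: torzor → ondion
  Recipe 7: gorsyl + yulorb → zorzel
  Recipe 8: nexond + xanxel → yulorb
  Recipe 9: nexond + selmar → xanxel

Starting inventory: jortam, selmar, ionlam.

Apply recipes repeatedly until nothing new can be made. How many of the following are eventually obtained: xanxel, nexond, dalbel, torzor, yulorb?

3

selmar + jortam + ionlam → nexond (Recipe 2).
nexond + selmar → xanxel (Recipe 9).
Using Recipe 8, nexond and xanxel make yulorb.
xanxel: reached.
nexond: reached.
No rule produces dalbel, and it is not given.
torzor would need ondion (Recipe 4), but ondion is never obtained.
yulorb: reached.
Reached: xanxel, nexond, and yulorb — 3 of the 5.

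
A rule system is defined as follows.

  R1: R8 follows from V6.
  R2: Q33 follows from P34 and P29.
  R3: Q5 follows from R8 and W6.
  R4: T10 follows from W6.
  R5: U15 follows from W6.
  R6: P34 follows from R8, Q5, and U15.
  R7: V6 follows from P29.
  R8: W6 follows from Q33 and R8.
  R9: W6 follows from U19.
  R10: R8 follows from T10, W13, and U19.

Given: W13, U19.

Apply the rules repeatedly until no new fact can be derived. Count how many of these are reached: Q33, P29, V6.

Q33 would need P34 and P29 (R2), but P29 is never established.
No rule produces P29, and it is not given.
V6 would need P29 (R7), but P29 is never established.
None of the 3 are reached.

0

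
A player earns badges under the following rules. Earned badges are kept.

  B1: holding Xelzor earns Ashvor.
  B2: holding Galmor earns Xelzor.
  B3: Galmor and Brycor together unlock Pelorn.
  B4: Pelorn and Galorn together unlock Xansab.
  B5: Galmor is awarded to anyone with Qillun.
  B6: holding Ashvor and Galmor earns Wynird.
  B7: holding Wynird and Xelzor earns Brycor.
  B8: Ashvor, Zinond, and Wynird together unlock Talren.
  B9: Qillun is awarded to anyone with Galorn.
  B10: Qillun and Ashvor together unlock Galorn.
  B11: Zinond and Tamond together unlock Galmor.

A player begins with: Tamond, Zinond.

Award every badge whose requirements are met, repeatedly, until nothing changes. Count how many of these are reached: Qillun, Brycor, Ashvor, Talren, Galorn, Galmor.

With Zinond and Tamond, Galmor is earned (B11).
With Galmor, Xelzor is earned (B2).
With Xelzor, Ashvor is earned (B1).
With Ashvor and Galmor, Wynird is earned (B6).
With Ashvor, Zinond, and Wynird, Talren is earned (B8).
With Wynird and Xelzor, Brycor is earned (B7).
Qillun would need Galorn (B9), but Galorn is never earned.
Brycor: reached.
Ashvor: reached.
Talren: reached.
Galorn would need Qillun and Ashvor (B10), but Qillun is never earned.
Galmor: reached.
Reached: Brycor, Ashvor, Talren, and Galmor — 4 of the 6.

4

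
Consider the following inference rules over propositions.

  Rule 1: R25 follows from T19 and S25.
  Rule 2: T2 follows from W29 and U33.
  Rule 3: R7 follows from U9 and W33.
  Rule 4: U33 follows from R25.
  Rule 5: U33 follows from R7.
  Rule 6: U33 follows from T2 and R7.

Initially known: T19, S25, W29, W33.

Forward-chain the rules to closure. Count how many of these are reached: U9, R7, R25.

1

T19 and S25 hold, so R25 follows (Rule 1).
No rule produces U9, and it is not given.
R7 would need U9 and W33 (Rule 3), but U9 is never established.
R25: reached.
Reached: R25 — 1 of the 3.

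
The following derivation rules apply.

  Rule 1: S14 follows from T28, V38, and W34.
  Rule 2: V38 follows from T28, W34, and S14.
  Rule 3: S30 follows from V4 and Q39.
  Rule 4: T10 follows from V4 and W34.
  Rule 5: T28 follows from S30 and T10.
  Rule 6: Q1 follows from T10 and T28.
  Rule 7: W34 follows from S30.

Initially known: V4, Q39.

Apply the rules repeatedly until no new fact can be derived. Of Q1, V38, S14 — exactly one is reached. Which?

V4 and Q39 hold, so S30 follows (Rule 3).
S30 holds, so W34 follows (Rule 7).
V4 and W34 hold, so T10 follows (Rule 4).
S30 and T10 hold, so T28 follows (Rule 5).
From T10 and T28, Rule 6 gives Q1.
S14 would need T28, V38, and W34 (Rule 1), but V38 is never established. V38 would need T28, W34, and S14 (Rule 2), but S14 is never established.

Q1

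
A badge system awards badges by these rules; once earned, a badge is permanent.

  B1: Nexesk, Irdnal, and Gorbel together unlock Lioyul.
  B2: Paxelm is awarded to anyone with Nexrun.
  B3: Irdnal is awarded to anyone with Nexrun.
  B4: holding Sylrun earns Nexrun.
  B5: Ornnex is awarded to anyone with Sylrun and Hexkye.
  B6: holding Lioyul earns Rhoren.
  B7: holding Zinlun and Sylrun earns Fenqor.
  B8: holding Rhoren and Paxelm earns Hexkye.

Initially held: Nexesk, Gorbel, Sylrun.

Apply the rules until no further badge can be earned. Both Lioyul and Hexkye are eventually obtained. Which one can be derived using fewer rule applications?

Lioyul

Lioyul: With Sylrun, Nexrun is earned (B4). With Nexrun, Irdnal is earned (B3). With Nexesk, Irdnal, and Gorbel, Lioyul is earned (B1). [3 rule applications]
Hexkye: With Sylrun, Nexrun is earned (B4). With Nexrun, Irdnal is earned (B3). With Nexrun, Paxelm is earned (B2). With Nexesk, Irdnal, and Gorbel, Lioyul is earned (B1). With Lioyul, Rhoren is earned (B6). With Rhoren and Paxelm, Hexkye is earned (B8). [6 rule applications]
Lioyul needs fewer.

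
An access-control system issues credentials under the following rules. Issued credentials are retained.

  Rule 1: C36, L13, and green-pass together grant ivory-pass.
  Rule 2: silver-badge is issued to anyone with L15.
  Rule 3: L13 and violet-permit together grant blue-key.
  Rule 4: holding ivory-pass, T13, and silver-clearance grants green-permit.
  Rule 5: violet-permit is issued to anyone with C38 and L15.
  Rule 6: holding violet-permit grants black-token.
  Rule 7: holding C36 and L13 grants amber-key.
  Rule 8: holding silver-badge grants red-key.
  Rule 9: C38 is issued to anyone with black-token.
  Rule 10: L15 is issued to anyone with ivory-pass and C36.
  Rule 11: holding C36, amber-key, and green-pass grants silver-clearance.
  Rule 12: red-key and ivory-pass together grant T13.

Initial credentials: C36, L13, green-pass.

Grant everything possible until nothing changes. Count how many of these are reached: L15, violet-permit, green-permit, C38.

2

Holding C36, L13, and green-pass grants ivory-pass (Rule 1).
Holding C36 and L13 grants amber-key (Rule 7).
Holding C36, amber-key, and green-pass grants silver-clearance (Rule 11).
Holding ivory-pass and C36 grants L15 (Rule 10).
Holding L15 grants silver-badge (Rule 2).
Holding silver-badge grants red-key (Rule 8).
Holding red-key and ivory-pass grants T13 (Rule 12).
Holding ivory-pass, T13, and silver-clearance grants green-permit (Rule 4).
L15: reached.
violet-permit would need C38 and L15 (Rule 5), but C38 is never granted.
green-permit: reached.
C38 would need black-token (Rule 9), but black-token is never granted.
Reached: L15 and green-permit — 2 of the 4.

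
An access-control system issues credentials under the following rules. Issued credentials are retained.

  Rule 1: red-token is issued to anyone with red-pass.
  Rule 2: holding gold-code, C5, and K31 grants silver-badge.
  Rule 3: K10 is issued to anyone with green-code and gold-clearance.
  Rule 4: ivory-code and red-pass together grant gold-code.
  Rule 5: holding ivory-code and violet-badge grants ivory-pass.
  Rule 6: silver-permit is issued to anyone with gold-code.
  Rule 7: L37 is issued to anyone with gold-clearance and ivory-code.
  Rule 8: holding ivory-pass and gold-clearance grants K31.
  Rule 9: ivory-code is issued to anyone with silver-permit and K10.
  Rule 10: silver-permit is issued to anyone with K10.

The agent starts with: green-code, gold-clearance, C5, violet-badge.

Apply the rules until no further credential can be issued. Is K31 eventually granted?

Yes

Holding green-code and gold-clearance grants K10 (Rule 3).
Holding K10 grants silver-permit (Rule 10).
Holding silver-permit and K10 grants ivory-code (Rule 9).
Holding ivory-code and violet-badge grants ivory-pass (Rule 5).
Holding ivory-pass and gold-clearance grants K31 (Rule 8).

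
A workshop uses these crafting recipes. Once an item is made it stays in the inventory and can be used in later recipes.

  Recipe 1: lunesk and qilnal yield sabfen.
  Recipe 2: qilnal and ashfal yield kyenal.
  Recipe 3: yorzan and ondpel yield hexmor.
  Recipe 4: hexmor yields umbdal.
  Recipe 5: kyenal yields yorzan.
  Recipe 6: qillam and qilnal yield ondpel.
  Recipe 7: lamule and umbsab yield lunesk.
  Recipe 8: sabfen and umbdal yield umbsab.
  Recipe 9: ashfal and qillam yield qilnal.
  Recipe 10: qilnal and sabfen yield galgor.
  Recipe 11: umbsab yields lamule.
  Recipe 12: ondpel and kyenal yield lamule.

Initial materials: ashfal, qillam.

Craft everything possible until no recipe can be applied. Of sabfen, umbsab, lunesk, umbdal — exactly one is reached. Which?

ashfal and qillam → qilnal (Recipe 9).
Using Recipe 6, qillam and qilnal make ondpel.
qilnal and ashfal → kyenal (Recipe 2).
kyenal → yorzan (Recipe 5).
Using Recipe 3, yorzan and ondpel make hexmor.
Using Recipe 4, hexmor makes umbdal.
sabfen would need lunesk and qilnal (Recipe 1), but lunesk is never obtained. lunesk would need lamule and umbsab (Recipe 7), but umbsab is never obtained. umbsab would need sabfen and umbdal (Recipe 8), but sabfen is never obtained.

umbdal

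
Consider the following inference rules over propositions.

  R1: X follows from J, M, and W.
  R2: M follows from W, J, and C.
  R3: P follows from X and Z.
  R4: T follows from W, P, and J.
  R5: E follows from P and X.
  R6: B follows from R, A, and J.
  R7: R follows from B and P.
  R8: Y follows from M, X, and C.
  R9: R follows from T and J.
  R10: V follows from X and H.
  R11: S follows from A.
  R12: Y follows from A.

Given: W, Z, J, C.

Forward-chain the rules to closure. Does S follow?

No

S would need A (R11), but A is never established.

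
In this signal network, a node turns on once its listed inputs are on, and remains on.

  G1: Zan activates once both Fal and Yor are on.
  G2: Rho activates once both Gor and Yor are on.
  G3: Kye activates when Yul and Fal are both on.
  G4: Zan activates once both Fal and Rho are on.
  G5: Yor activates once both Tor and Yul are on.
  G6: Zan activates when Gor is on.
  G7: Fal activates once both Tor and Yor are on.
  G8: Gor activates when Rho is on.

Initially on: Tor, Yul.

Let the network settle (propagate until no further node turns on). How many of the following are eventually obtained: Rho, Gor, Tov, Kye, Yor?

2

Tor and Yul are on, so Yor activates (G5).
G7: Tor and Yor on → Fal on.
G3: Yul and Fal on → Kye on.
Rho would need Gor and Yor (G2), but Gor never turns on.
Gor would need Rho (G8), but Rho never turns on.
No rule produces Tov, and it is not given.
Kye: reached.
Yor: reached.
Reached: Kye and Yor — 2 of the 5.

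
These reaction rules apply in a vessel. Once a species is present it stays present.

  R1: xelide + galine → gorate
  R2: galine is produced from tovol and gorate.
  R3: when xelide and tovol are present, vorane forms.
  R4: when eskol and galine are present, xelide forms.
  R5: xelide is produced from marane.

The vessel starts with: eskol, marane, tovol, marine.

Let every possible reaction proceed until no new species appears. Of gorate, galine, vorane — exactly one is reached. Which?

vorane

marane present → xelide forms (R5).
xelide and tovol present → vorane forms (R3).
galine would need tovol and gorate (R2), but gorate never forms. gorate would need xelide and galine (R1), but galine never forms.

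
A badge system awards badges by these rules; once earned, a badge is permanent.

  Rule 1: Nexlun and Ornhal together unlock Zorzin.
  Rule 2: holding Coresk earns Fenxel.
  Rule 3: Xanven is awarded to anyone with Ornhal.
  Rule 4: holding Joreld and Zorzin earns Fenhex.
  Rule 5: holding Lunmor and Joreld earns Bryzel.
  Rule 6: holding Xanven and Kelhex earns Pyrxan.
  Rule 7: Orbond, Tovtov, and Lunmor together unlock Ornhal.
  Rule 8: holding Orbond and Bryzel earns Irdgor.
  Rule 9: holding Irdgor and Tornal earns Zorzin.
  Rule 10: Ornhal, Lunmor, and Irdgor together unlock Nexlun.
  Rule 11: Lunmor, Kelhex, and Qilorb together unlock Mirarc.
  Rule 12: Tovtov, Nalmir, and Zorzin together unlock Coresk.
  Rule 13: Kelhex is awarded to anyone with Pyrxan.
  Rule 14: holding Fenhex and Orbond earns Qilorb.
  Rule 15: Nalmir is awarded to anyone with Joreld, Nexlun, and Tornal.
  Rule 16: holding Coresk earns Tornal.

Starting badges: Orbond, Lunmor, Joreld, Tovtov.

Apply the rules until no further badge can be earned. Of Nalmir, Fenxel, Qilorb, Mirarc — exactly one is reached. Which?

With Orbond, Tovtov, and Lunmor, Ornhal is earned (Rule 7).
With Lunmor and Joreld, Bryzel is earned (Rule 5).
With Orbond and Bryzel, Irdgor is earned (Rule 8).
With Ornhal, Lunmor, and Irdgor, Nexlun is earned (Rule 10).
With Nexlun and Ornhal, Zorzin is earned (Rule 1).
With Joreld and Zorzin, Fenhex is earned (Rule 4).
With Fenhex and Orbond, Qilorb is earned (Rule 14).
Mirarc would need Lunmor, Kelhex, and Qilorb (Rule 11), but Kelhex is never earned. Fenxel would need Coresk (Rule 2), but Coresk is never earned. Nalmir would need Joreld, Nexlun, and Tornal (Rule 15), but Tornal is never earned.

Qilorb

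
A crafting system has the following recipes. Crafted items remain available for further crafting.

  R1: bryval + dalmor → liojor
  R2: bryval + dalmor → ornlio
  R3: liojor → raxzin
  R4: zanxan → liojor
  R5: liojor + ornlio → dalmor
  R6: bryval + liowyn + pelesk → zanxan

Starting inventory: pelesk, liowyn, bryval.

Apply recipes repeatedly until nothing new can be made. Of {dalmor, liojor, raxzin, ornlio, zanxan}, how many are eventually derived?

3

Using R6, bryval, liowyn, and pelesk make zanxan.
Using R4, zanxan makes liojor.
liojor → raxzin (R3).
dalmor would need liojor and ornlio (R5), but ornlio is never obtained.
liojor: reached.
raxzin: reached.
ornlio would need bryval and dalmor (R2), but dalmor is never obtained.
zanxan: reached.
Reached: liojor, raxzin, and zanxan — 3 of the 5.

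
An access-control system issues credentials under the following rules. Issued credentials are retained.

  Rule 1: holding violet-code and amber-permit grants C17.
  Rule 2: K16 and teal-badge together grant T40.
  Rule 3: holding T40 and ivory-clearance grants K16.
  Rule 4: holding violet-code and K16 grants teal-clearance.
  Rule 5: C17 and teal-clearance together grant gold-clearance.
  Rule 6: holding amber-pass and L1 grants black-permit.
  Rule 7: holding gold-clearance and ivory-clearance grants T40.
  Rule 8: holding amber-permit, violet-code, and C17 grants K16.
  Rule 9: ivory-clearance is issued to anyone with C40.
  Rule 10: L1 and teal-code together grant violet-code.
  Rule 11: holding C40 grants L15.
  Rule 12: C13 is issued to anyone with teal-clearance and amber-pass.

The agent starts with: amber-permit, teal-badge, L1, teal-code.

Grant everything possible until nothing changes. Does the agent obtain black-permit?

black-permit would need amber-pass and L1 (Rule 6), but amber-pass is never granted.

No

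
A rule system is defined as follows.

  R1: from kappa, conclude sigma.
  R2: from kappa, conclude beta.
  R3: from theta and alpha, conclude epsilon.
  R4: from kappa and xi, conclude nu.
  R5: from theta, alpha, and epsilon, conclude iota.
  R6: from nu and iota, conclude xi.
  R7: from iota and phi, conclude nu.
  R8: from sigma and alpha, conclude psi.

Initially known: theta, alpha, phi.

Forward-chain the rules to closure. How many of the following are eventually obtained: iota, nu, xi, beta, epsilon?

From theta and alpha, R3 gives epsilon.
theta, alpha, and epsilon hold, so iota follows (R5).
iota and phi hold, so nu follows (R7).
nu and iota hold, so xi follows (R6).
iota: reached.
nu: reached.
xi: reached.
beta would need kappa (R2), but kappa is never established.
epsilon: reached.
Reached: iota, nu, xi, and epsilon — 4 of the 5.

4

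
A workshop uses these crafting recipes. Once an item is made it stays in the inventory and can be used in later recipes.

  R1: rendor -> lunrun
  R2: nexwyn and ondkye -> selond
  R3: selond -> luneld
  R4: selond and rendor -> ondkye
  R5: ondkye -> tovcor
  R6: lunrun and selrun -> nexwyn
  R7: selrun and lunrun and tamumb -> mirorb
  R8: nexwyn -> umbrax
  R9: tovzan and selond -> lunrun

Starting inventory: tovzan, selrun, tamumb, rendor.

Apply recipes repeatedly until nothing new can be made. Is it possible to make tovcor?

No

tovcor would need ondkye (R5), but ondkye is never obtained.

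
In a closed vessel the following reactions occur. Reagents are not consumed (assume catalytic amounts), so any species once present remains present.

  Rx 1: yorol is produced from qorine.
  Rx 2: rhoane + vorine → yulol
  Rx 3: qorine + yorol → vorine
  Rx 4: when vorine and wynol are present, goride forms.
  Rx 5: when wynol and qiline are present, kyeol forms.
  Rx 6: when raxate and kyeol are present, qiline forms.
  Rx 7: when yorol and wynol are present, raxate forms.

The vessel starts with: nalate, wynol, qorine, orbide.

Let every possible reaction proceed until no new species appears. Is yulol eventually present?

yulol would need rhoane and vorine (Rx 2), but rhoane never forms.

No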